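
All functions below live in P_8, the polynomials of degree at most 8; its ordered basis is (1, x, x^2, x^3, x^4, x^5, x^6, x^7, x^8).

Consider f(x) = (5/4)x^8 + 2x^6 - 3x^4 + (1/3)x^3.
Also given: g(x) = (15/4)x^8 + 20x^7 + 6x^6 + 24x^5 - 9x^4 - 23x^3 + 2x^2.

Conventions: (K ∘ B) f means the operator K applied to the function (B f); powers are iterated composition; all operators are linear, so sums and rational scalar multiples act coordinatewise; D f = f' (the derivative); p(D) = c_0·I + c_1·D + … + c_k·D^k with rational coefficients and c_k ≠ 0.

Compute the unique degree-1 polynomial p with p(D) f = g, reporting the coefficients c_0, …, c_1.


D^0 f = (5/4)x^8 + 2x^6 - 3x^4 + (1/3)x^3
D^1 f = 10x^7 + 12x^5 - 12x^3 + x^2
matching coefficients of g against c_0 f + c_1 Df + … from the top degree down determines the c_i
solution: c_0 = 3, c_1 = 2

c_0 = 3, c_1 = 2


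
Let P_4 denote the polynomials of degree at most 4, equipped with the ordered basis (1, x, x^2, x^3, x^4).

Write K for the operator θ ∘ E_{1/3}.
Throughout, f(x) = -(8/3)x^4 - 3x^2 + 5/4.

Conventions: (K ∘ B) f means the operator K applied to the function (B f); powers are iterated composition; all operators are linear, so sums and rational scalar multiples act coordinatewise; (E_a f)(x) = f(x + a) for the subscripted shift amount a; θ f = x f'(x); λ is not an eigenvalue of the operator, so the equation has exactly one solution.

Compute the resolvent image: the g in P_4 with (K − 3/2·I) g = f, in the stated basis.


write g with unknown coordinates in the stated basis and equate coefficients in (K − 3/2·I) g = f
solving from the highest basis element down gives g = -(16/15)x^4 + (128/45)x^3 - (218/15)x^2 - (7208/405)x - 5/6
check: K g = -(64/15)x^4 + (64/15)x^3 - (124/5)x^2 - (3604/135)x
so K g − 3/2·g = -(8/3)x^4 - 3x^2 + 5/4 = f ✓

the image equals g(x) = -(16/15)x^4 + (128/45)x^3 - (218/15)x^2 - (7208/405)x - 5/6


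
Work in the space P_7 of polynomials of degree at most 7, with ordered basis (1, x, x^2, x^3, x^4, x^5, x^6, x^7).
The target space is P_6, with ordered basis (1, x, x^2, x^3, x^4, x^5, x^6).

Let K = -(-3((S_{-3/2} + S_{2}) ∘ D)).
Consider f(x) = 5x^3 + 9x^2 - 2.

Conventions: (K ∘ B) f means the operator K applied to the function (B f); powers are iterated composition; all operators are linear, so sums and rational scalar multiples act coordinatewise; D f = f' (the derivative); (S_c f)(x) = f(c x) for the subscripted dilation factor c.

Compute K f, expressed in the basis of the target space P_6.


D f = 15x^2 + 18x
S_{-3/2} D f = (135/4)x^2 - 27x
S_{2} D f = 60x^2 + 36x
(S_{-3/2} + S_{2}) D f = (375/4)x^2 + 9x
(-3((S_{-3/2} + S_{2}) ∘ D)) f = -(1125/4)x^2 - 27x
(-(-3((S_{-3/2} + S_{2}) ∘ D))) f = (1125/4)x^2 + 27x

the image equals g(x) = (1125/4)x^2 + 27x


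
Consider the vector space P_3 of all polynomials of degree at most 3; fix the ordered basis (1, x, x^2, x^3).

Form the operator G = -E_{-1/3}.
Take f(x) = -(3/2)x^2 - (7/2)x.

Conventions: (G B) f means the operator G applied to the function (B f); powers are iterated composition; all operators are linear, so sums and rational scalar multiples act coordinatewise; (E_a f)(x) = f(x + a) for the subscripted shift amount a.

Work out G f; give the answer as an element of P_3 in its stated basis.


E_{-1/3} f = -(3/2)x^2 - (5/2)x + 1
(-E_{-1/3}) f = (3/2)x^2 + (5/2)x - 1

g(x) = (3/2)x^2 + (5/2)x - 1


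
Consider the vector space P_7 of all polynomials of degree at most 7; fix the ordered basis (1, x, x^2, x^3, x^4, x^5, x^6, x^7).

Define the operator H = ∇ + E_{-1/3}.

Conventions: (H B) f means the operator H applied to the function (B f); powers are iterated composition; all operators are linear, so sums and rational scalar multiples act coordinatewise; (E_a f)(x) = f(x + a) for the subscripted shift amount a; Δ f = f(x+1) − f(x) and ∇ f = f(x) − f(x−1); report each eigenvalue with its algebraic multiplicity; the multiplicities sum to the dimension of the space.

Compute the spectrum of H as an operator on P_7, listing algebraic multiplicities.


image of 1: 1
image of x: x + 2/3
image of x^2: x^2 + (4/3)x - 8/9
image of x^3: x^3 + 2x^2 - (8/3)x + 26/27
image of x^4: x^4 + (8/3)x^3 - (16/3)x^2 + (104/27)x - 80/81
image of x^5: x^5 + (10/3)x^4 - (80/9)x^3 + (260/27)x^2 - (400/81)x + 242/243
image of x^6: x^6 + 4x^5 - (40/3)x^4 + (520/27)x^3 - (400/27)x^2 + (484/81)x - 728/729
image of x^7: x^7 + (14/3)x^6 - (56/3)x^5 + (910/27)x^4 - (2800/81)x^3 + (1694/81)x^2 - (5096/729)x + 2186/2187
the matrix is upper triangular; its diagonal is (1, 1, 1, 1, 1, 1, 1, 1)
for a triangular matrix the eigenvalues are the diagonal entries, with algebraic multiplicity their repetition count

λ = 1 (multiplicity 8)


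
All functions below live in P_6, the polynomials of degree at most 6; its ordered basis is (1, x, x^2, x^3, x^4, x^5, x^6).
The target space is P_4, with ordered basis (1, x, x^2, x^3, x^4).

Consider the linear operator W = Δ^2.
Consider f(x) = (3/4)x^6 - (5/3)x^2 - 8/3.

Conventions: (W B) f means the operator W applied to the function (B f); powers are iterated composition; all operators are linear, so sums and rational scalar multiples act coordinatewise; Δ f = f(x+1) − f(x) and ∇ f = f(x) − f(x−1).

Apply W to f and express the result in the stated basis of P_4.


Δ f = (9/2)x^5 + (45/4)x^4 + 15x^3 + (45/4)x^2 + (7/6)x - 11/12
Δ Δ f = (45/2)x^4 + 90x^3 + (315/2)x^2 + 135x + 259/6

the image equals g(x) = (45/2)x^4 + 90x^3 + (315/2)x^2 + 135x + 259/6


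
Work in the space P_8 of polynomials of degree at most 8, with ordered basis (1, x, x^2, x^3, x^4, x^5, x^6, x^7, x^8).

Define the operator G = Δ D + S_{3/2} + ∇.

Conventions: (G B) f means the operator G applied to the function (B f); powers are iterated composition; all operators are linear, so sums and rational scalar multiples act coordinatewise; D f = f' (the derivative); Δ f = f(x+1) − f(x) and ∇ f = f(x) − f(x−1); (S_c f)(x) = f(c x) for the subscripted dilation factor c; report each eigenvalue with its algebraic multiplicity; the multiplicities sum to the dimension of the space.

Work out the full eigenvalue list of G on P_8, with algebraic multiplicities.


λ = 1 (multiplicity 1), λ = 3/2 (multiplicity 1), λ = 9/4 (multiplicity 1), λ = 27/8 (multiplicity 1), λ = 81/16 (multiplicity 1), λ = 243/32 (multiplicity 1), λ = 729/64 (multiplicity 1), λ = 2187/128 (multiplicity 1), λ = 6561/256 (multiplicity 1)

image of 1: 1
image of x: (3/2)x + 1
image of x^2: (9/4)x^2 + 2x + 1
image of x^3: (27/8)x^3 + 3x^2 + 3x + 4
image of x^4: (81/16)x^4 + 4x^3 + 6x^2 + 16x + 3
image of x^5: (243/32)x^5 + 5x^4 + 10x^3 + 40x^2 + 15x + 6
image of x^6: (729/64)x^6 + 6x^5 + 15x^4 + 80x^3 + 45x^2 + 36x + 5
image of x^7: (2187/128)x^7 + 7x^6 + 21x^5 + 140x^4 + 105x^3 + 126x^2 + 35x + 8
image of x^8: (6561/256)x^8 + 8x^7 + 28x^6 + 224x^5 + 210x^4 + 336x^3 + 140x^2 + 64x + 7
the matrix is upper triangular; its diagonal is (1, 3/2, 9/4, 27/8, 81/16, 243/32, 729/64, 2187/128, 6561/256)
for a triangular matrix the eigenvalues are the diagonal entries, with algebraic multiplicity their repetition count


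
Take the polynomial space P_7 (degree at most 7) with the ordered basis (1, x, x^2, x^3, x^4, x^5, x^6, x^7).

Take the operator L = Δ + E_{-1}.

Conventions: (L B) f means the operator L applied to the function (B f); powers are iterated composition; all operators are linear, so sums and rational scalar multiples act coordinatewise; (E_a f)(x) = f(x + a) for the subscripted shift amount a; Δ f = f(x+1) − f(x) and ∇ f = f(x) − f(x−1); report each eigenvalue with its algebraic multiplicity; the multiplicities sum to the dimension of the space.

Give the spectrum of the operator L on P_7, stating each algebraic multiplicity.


λ = 1 (multiplicity 8)

image of 1: 1
image of x: x
image of x^2: x^2 + 2
image of x^3: x^3 + 6x
image of x^4: x^4 + 12x^2 + 2
image of x^5: x^5 + 20x^3 + 10x
image of x^6: x^6 + 30x^4 + 30x^2 + 2
image of x^7: x^7 + 42x^5 + 70x^3 + 14x
the matrix is upper triangular; its diagonal is (1, 1, 1, 1, 1, 1, 1, 1)
for a triangular matrix the eigenvalues are the diagonal entries, with algebraic multiplicity their repetition count


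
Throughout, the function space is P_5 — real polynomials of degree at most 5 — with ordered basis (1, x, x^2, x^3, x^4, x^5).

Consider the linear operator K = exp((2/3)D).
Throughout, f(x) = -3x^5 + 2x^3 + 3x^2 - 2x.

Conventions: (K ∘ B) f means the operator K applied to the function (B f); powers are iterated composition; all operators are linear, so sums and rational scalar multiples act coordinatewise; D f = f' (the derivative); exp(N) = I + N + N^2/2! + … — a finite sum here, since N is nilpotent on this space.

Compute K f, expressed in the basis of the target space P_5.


the result is g(x) = -3x^5 - 10x^4 - (34/3)x^3 - (17/9)x^2 + (46/27)x + 16/81

order-1 term: -10x^4 + 4x^2 + 4x - 4/3
order-2 term: -(40/3)x^3 + (8/3)x + 4/3
order-3 term: -(80/9)x^2 + 16/27
order-4 term: -(80/27)x
order-5 term: -32/81
the series for exp((2/3)D) f terminates at order 5
exp((2/3)D) f = -3x^5 - 10x^4 - (34/3)x^3 - (17/9)x^2 + (46/27)x + 16/81


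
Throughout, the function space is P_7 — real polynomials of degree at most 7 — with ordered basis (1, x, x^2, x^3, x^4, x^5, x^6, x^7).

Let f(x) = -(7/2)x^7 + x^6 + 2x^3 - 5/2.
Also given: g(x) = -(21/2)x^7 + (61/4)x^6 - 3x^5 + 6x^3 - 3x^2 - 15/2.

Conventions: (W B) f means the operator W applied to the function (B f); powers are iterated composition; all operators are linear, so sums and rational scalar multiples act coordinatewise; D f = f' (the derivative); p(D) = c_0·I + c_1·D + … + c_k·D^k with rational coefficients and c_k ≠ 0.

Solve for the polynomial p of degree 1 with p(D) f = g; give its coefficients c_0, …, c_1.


D^0 f = -(7/2)x^7 + x^6 + 2x^3 - 5/2
D^1 f = -(49/2)x^6 + 6x^5 + 6x^2
matching coefficients of g against c_0 f + c_1 Df + … from the top degree down determines the c_i
solution: c_0 = 3, c_1 = -1/2

p(D) = 3·I − (1/2)·D, i.e. c_0 = 3, c_1 = -1/2


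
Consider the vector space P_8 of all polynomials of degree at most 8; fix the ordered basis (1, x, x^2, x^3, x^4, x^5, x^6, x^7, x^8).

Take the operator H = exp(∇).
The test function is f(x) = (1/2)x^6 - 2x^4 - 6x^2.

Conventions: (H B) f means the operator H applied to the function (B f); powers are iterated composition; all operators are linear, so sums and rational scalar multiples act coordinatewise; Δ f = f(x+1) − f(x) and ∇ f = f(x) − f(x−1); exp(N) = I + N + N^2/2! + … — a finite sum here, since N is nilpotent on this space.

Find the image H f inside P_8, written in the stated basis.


the image equals g(x) = (1/2)x^6 + 3x^5 - 2x^4 - 18x^3 + (3/2)x^2 + 2x - 13/2

order-1 term: 3x^5 - (15/2)x^4 + 2x^3 + (9/2)x^2 - 17x + 15/2
order-2 term: (15/2)x^4 - 30x^3 + (81/2)x^2 - 21x - 9/2
order-3 term: 10x^3 - 45x^2 + 67x - 33
order-4 term: (15/2)x^2 - 30x + 61/2
order-5 term: 3x - 15/2
order-6 term: 1/2
the series for exp(∇) f terminates at order 6
exp(∇) f = (1/2)x^6 + 3x^5 - 2x^4 - 18x^3 + (3/2)x^2 + 2x - 13/2


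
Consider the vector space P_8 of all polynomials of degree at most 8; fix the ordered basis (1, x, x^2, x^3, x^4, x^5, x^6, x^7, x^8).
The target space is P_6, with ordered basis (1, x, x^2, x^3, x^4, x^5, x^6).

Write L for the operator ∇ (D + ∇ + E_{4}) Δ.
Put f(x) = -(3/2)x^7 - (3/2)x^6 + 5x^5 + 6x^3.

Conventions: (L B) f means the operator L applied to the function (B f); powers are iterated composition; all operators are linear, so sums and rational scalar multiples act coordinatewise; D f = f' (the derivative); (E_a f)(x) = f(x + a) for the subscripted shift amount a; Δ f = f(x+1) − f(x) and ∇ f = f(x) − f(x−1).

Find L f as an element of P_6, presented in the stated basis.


Δ f = -(21/2)x^6 - (81/2)x^5 - 50x^4 - (65/2)x^3 + 14x^2 + (47/2)x + 8
D Δ f = -63x^5 - (405/2)x^4 - 200x^3 - (195/2)x^2 + 28x + 47/2
∇ Δ f = -63x^5 - 45x^4 - 5x^3 - 45x^2 + 65x - 3
E_{4} Δ f = -(21/2)x^6 - (585/2)x^5 - 3380x^4 - (41505/2)x^3 - 71416x^2 - (261153/2)x - 99034
(D + ∇ + E_{4}) Δ f = -(21/2)x^6 - (837/2)x^5 - (7255/2)x^4 - (41915/2)x^3 - (143117/2)x^2 - (260967/2)x - 198027/2
∇ ((D + ∇ + E_{4}) Δ) f = -63x^5 - 1935x^4 - 10535x^3 - 45135x^2 - 92725x - 76663

g(x) = -63x^5 - 1935x^4 - 10535x^3 - 45135x^2 - 92725x - 76663


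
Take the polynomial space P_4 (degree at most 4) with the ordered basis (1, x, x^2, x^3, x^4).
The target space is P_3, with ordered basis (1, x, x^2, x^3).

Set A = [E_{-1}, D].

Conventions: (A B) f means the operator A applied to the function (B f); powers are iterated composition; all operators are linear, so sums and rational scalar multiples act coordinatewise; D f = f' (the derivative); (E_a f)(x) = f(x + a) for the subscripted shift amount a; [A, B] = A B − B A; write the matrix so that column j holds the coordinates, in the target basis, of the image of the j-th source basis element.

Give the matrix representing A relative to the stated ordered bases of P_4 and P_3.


the matrix is [[0, 0, 0, 0, 0]; [0, 0, 0, 0, 0]; [0, 0, 0, 0, 0]; [0, 0, 0, 0, 0]] (rows listed top to bottom)

image of 1: 0
image of x: 0
image of x^2: 0
image of x^3: 0
image of x^4: 0
each image's coordinates form column j of the matrix


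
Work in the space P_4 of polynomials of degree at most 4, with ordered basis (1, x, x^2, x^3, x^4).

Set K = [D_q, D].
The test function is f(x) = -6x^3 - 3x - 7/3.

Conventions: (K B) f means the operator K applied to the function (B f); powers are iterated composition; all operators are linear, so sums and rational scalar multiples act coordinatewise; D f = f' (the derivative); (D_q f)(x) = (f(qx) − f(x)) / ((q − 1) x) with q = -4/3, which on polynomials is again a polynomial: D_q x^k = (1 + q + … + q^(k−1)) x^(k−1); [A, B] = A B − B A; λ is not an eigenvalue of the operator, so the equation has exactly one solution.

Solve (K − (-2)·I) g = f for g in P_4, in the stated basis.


write g with unknown coordinates in the stated basis and equate coefficients in (K − (-2)·I) g = f
solving from the highest basis element down gives g = -3x^3 - (22/3)x - 7/6
check: K g = (35/3)x
so K g − (-2)·g = -6x^3 - 3x - 7/3 = f ✓

the result is g(x) = -3x^3 - (22/3)x - 7/6


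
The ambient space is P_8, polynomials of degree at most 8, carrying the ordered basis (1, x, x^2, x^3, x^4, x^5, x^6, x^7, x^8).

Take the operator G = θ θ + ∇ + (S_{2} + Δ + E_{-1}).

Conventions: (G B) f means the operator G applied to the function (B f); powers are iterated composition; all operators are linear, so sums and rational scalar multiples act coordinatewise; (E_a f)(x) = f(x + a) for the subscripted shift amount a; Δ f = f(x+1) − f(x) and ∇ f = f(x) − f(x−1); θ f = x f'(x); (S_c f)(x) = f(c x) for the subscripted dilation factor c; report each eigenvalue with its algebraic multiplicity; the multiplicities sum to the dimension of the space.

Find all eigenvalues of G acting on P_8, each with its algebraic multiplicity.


image of 1: 2
image of x: 4x + 1
image of x^2: 9x^2 + 2x + 1
image of x^3: 18x^3 + 3x^2 + 3x + 1
image of x^4: 33x^4 + 4x^3 + 6x^2 + 4x + 1
image of x^5: 58x^5 + 5x^4 + 10x^3 + 10x^2 + 5x + 1
image of x^6: 101x^6 + 6x^5 + 15x^4 + 20x^3 + 15x^2 + 6x + 1
image of x^7: 178x^7 + 7x^6 + 21x^5 + 35x^4 + 35x^3 + 21x^2 + 7x + 1
image of x^8: 321x^8 + 8x^7 + 28x^6 + 56x^5 + 70x^4 + 56x^3 + 28x^2 + 8x + 1
the matrix is upper triangular; its diagonal is (2, 4, 9, 18, 33, 58, 101, 178, 321)
for a triangular matrix the eigenvalues are the diagonal entries, with algebraic multiplicity their repetition count

λ = 2 (multiplicity 1), λ = 4 (multiplicity 1), λ = 9 (multiplicity 1), λ = 18 (multiplicity 1), λ = 33 (multiplicity 1), λ = 58 (multiplicity 1), λ = 101 (multiplicity 1), λ = 178 (multiplicity 1), λ = 321 (multiplicity 1)


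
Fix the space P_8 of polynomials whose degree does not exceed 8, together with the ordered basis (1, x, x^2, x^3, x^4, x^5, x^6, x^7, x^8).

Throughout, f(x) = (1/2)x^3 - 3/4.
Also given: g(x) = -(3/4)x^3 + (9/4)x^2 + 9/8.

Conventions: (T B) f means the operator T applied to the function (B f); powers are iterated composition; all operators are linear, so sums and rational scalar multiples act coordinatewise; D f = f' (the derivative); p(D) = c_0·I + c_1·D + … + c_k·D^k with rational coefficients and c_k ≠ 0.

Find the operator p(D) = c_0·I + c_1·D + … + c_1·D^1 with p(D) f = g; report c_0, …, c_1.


c_0 = -3/2, c_1 = 3/2

D^0 f = (1/2)x^3 - 3/4
D^1 f = (3/2)x^2
matching coefficients of g against c_0 f + c_1 Df + … from the top degree down determines the c_i
solution: c_0 = -3/2, c_1 = 3/2


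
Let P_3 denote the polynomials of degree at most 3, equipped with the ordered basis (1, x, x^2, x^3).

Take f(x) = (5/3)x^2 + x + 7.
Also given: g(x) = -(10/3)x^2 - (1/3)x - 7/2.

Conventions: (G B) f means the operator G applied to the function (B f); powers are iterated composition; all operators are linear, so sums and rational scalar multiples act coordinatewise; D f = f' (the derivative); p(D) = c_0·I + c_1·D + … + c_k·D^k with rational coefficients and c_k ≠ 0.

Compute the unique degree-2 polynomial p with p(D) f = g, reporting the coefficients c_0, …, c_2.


D^0 f = (5/3)x^2 + x + 7
D^1 f = (10/3)x + 1
D^2 f = 10/3
matching coefficients of g against c_0 f + c_1 Df + … from the top degree down determines the c_i
solution: c_0 = -2, c_1 = 1/2, c_2 = 3

c_0 = -2, c_1 = 1/2, c_2 = 3


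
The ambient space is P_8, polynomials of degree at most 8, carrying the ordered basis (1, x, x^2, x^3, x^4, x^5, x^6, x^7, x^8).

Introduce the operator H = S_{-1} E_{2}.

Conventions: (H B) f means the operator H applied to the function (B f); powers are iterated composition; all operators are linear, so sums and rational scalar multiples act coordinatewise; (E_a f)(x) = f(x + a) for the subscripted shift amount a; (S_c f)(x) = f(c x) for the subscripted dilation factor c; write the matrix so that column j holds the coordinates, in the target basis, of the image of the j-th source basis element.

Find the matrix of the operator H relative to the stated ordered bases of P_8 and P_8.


image of 1: 1
image of x: -x + 2
image of x^2: x^2 - 4x + 4
image of x^3: -x^3 + 6x^2 - 12x + 8
image of x^4: x^4 - 8x^3 + 24x^2 - 32x + 16
image of x^5: -x^5 + 10x^4 - 40x^3 + 80x^2 - 80x + 32
image of x^6: x^6 - 12x^5 + 60x^4 - 160x^3 + 240x^2 - 192x + 64
image of x^7: -x^7 + 14x^6 - 84x^5 + 280x^4 - 560x^3 + 672x^2 - 448x + 128
image of x^8: x^8 - 16x^7 + 112x^6 - 448x^5 + 1120x^4 - 1792x^3 + 1792x^2 - 1024x + 256
each image's coordinates form column j of the matrix

the matrix is [[1, 2, 4, 8, 16, 32, 64, 128, 256]; [0, -1, -4, -12, -32, -80, -192, -448, -1024]; [0, 0, 1, 6, 24, 80, 240, 672, 1792]; [0, 0, 0, -1, -8, -40, -160, -560, -1792]; [0, 0, 0, 0, 1, 10, 60, 280, 1120]; [0, 0, 0, 0, 0, -1, -12, -84, -448]; [0, 0, 0, 0, 0, 0, 1, 14, 112]; [0, 0, 0, 0, 0, 0, 0, -1, -16]; [0, 0, 0, 0, 0, 0, 0, 0, 1]] (rows listed top to bottom)


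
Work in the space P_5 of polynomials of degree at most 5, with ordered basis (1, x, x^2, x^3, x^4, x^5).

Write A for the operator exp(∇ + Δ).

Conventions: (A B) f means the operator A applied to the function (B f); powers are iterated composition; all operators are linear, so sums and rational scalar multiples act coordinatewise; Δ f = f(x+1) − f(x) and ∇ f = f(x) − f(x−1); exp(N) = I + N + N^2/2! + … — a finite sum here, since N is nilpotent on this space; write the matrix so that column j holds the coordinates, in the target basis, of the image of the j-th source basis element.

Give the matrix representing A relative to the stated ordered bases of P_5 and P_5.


the matrix is [[1, 2, 4, 10, 32, 114]; [0, 1, 4, 12, 40, 160]; [0, 0, 1, 6, 24, 100]; [0, 0, 0, 1, 8, 40]; [0, 0, 0, 0, 1, 10]; [0, 0, 0, 0, 0, 1]] (rows listed top to bottom)

image of 1: 1
image of x: x + 2
image of x^2: x^2 + 4x + 4
image of x^3: x^3 + 6x^2 + 12x + 10
image of x^4: x^4 + 8x^3 + 24x^2 + 40x + 32
image of x^5: x^5 + 10x^4 + 40x^3 + 100x^2 + 160x + 114
each image's coordinates form column j of the matrix


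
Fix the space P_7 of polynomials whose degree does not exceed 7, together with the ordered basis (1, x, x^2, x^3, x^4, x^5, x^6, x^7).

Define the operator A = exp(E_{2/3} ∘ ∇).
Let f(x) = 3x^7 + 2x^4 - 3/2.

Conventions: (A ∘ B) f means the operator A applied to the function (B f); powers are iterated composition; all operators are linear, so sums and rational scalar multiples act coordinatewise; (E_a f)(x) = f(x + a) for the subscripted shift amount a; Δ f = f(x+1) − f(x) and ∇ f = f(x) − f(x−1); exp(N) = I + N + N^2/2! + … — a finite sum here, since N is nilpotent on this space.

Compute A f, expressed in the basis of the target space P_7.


g(x) = 3x^7 + 21x^6 + 84x^5 + 247x^4 + (4657/9)x^3 + (6668/9)x^2 + (17857/27)x + 134933/486

order-1 term: 21x^6 + 21x^5 + 35x^4 + (247/9)x^3 + (113/9)x^2 + (121/27)x + 133/243
order-2 term: 63x^5 + 105x^4 + 175x^3 + (421/3)x^2 + (611/9)x + 391/27
order-3 term: 105x^4 + 210x^3 + 315x^2 + 218x + 67
order-4 term: 105x^3 + 210x^2 + 245x + 928/9
order-5 term: 63x^2 + 105x + 70
order-6 term: 21x + 21
order-7 term: 3
the series for exp(E_{2/3} ∘ ∇) f terminates at order 7
exp(E_{2/3} ∘ ∇) f = 3x^7 + 21x^6 + 84x^5 + 247x^4 + (4657/9)x^3 + (6668/9)x^2 + (17857/27)x + 134933/486


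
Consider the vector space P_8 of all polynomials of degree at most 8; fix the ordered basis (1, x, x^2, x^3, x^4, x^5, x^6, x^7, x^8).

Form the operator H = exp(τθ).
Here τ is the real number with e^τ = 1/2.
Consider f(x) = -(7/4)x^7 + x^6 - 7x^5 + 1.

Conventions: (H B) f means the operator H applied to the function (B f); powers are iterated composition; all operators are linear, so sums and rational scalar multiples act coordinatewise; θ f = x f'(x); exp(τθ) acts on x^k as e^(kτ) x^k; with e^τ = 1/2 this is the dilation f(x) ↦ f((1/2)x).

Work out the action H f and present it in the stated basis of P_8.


exp(τθ) x^k = e^(kτ) x^k; with e^τ = 1/2 this sends x^k to (1/2)^k x^k
x^5 ↦ 1/32 x^5
x^6 ↦ 1/64 x^6
x^7 ↦ 1/128 x^7
applying this coordinatewise to f: exp(τθ) f = -(7/512)x^7 + (1/64)x^6 - (7/32)x^5 + 1

g(x) = -(7/512)x^7 + (1/64)x^6 - (7/32)x^5 + 1


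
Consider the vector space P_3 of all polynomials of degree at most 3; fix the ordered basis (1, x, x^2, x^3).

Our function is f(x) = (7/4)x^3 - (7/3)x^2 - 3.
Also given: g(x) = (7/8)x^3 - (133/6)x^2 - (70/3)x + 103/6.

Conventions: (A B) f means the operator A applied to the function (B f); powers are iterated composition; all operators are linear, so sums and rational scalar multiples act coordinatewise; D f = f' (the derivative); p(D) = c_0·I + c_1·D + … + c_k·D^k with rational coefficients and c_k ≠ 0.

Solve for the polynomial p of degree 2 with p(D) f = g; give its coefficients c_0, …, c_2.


D^0 f = (7/4)x^3 - (7/3)x^2 - 3
D^1 f = (21/4)x^2 - (14/3)x
D^2 f = (21/2)x - 14/3
matching coefficients of g against c_0 f + c_1 Df + … from the top degree down determines the c_i
solution: c_0 = 1/2, c_1 = -4, c_2 = -4

p(D) = (1/2)·I − 4·D − 4·D^2, i.e. c_0 = 1/2, c_1 = -4, c_2 = -4


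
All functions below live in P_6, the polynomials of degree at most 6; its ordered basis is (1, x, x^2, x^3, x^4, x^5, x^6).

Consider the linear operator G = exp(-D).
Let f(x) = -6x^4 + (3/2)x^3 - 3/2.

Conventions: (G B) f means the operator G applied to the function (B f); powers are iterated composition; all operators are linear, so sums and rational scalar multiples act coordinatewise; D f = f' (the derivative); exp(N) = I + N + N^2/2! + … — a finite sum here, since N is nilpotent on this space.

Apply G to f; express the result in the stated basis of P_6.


order-1 term: 24x^3 - (9/2)x^2
order-2 term: -36x^2 + (9/2)x
order-3 term: 24x - 3/2
order-4 term: -6
the series for exp(-D) f terminates at order 4
exp(-D) f = -6x^4 + (51/2)x^3 - (81/2)x^2 + (57/2)x - 9

g(x) = -6x^4 + (51/2)x^3 - (81/2)x^2 + (57/2)x - 9


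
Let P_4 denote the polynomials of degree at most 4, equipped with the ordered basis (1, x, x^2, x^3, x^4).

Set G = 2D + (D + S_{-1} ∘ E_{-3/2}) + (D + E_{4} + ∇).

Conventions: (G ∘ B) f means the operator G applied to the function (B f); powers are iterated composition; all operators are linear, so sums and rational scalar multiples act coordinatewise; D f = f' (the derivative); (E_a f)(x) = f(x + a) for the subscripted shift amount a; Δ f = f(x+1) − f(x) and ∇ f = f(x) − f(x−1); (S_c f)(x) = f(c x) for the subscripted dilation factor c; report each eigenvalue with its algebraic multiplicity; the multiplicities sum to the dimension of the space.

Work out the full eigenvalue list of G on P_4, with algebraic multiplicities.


image of 1: 2
image of x: 15/2
image of x^2: 2x^2 + 21x + 69/4
image of x^3: (45/2)x^2 + (153/4)x + 493/8
image of x^4: 2x^4 + 42x^3 + (207/2)x^2 + (547/2)x + 4161/16
the matrix is upper triangular; its diagonal is (2, 0, 2, 0, 2)
for a triangular matrix the eigenvalues are the diagonal entries, with algebraic multiplicity their repetition count

λ = 0 (multiplicity 2), λ = 2 (multiplicity 3)


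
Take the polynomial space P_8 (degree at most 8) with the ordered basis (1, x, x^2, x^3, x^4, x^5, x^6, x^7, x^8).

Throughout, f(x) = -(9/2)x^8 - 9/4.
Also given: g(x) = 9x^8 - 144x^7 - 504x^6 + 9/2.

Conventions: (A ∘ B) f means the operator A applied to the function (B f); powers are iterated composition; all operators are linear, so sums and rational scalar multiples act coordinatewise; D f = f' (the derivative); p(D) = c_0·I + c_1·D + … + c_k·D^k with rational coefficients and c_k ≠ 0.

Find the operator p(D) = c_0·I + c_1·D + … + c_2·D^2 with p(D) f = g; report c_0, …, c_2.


D^0 f = -(9/2)x^8 - 9/4
D^1 f = -36x^7
D^2 f = -252x^6
matching coefficients of g against c_0 f + c_1 Df + … from the top degree down determines the c_i
solution: c_0 = -2, c_1 = 4, c_2 = 2

c_0 = -2, c_1 = 4, c_2 = 2


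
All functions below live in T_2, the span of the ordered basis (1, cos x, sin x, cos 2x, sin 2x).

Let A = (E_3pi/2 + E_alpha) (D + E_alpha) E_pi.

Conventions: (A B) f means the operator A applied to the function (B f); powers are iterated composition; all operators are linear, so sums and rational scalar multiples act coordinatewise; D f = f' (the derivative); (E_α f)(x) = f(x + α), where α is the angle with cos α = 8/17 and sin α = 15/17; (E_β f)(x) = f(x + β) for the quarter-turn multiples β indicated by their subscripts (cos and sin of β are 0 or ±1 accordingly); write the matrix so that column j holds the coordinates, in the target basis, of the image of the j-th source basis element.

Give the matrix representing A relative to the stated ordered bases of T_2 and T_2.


image of 1: 2
image of cos x: -(128/289)cos x + (240/289)sin x
image of sin x: -(240/289)cos x - (128/289)sin x
image of cos 2x: -(123870/83521)cos 2x + (406740/83521)sin 2x
image of sin 2x: -(406740/83521)cos 2x - (123870/83521)sin 2x
each image's coordinates form column j of the matrix

the matrix is [[2, 0, 0, 0, 0]; [0, -128/289, -240/289, 0, 0]; [0, 240/289, -128/289, 0, 0]; [0, 0, 0, -123870/83521, -406740/83521]; [0, 0, 0, 406740/83521, -123870/83521]] (rows listed top to bottom)


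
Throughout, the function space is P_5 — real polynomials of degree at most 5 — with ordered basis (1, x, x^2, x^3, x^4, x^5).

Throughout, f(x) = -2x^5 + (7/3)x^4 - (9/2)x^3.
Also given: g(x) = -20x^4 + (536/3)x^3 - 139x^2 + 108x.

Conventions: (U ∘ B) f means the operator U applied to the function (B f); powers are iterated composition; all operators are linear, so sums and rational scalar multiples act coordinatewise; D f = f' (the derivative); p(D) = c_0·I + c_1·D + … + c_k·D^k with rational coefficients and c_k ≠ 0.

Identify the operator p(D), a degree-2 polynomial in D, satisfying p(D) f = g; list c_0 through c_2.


D^0 f = -2x^5 + (7/3)x^4 - (9/2)x^3
D^1 f = -10x^4 + (28/3)x^3 - (27/2)x^2
D^2 f = -40x^3 + 28x^2 - 27x
matching coefficients of g against c_0 f + c_1 Df + … from the top degree down determines the c_i
solution: c_0 = 0, c_1 = 2, c_2 = -4

c_0 = 0, c_1 = 2, c_2 = -4


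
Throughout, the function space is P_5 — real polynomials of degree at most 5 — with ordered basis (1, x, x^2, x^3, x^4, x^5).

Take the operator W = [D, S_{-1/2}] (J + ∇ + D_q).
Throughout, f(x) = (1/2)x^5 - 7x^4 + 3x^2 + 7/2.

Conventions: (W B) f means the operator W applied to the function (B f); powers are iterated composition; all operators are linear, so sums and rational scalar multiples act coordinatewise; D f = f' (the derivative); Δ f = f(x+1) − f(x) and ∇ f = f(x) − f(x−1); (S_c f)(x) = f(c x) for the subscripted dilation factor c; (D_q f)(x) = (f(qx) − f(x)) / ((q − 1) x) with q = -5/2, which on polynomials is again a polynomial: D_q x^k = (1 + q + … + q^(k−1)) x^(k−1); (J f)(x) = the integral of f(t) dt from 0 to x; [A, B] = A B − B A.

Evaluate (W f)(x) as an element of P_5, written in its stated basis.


g(x) = (3/128)x^5 + (21/32)x^4 + (1593/128)x^3 - (3177/64)x^2 + (141/2)x + 153/4

J f = (1/12)x^6 - (7/5)x^5 + x^3 + (7/2)x
∇ f = (5/2)x^4 - 33x^3 + 47x^2 - (49/2)x + 9/2
D_q f = (451/32)x^4 + (609/8)x^3 - (9/2)x
(J + ∇ + D_q) f = (1/12)x^6 - (7/5)x^5 + (531/32)x^4 + (353/8)x^3 + 47x^2 - (51/2)x + 9/2
S_{-1/2} (J + ∇ + D_q) f = (1/768)x^6 + (7/160)x^5 + (531/512)x^4 - (353/64)x^3 + (47/4)x^2 + (51/4)x + 9/2
D S_{-1/2} (J + ∇ + D_q) f = (1/128)x^5 + (7/32)x^4 + (531/128)x^3 - (1059/64)x^2 + (47/2)x + 51/4
D (J + ∇ + D_q) f = (1/2)x^5 - 7x^4 + (531/8)x^3 + (1059/8)x^2 + 94x - 51/2
S_{-1/2} D (J + ∇ + D_q) f = -(1/64)x^5 - (7/16)x^4 - (531/64)x^3 + (1059/32)x^2 - 47x - 51/2
[D, S_{-1/2}] (J + ∇ + D_q) f = (3/128)x^5 + (21/32)x^4 + (1593/128)x^3 - (3177/64)x^2 + (141/2)x + 153/4


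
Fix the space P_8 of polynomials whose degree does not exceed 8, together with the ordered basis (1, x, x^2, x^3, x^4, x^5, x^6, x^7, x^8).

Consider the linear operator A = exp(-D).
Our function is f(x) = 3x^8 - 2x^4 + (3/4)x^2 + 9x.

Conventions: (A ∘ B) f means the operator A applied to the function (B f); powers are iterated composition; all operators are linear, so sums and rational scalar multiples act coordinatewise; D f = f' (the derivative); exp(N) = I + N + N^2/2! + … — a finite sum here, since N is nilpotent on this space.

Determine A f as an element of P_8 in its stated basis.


order-1 term: -24x^7 + 8x^3 - (3/2)x - 9
order-2 term: 84x^6 - 12x^2 + 3/4
order-3 term: -168x^5 + 8x
order-4 term: 210x^4 - 2
order-5 term: -168x^3
order-6 term: 84x^2
order-7 term: -24x
order-8 term: 3
the series for exp(-D) f terminates at order 8
exp(-D) f = 3x^8 - 24x^7 + 84x^6 - 168x^5 + 208x^4 - 160x^3 + (291/4)x^2 - (17/2)x - 29/4

the result is g(x) = 3x^8 - 24x^7 + 84x^6 - 168x^5 + 208x^4 - 160x^3 + (291/4)x^2 - (17/2)x - 29/4


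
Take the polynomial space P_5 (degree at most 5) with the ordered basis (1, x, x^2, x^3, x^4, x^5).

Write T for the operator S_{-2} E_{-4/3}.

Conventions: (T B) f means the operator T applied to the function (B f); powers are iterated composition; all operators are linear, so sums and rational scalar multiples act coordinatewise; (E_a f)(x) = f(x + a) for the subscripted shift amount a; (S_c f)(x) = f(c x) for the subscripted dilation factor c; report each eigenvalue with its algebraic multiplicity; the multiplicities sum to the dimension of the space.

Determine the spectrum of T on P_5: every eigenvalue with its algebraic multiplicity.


λ = -32 (multiplicity 1), λ = -8 (multiplicity 1), λ = -2 (multiplicity 1), λ = 1 (multiplicity 1), λ = 4 (multiplicity 1), λ = 16 (multiplicity 1)

image of 1: 1
image of x: -2x - 4/3
image of x^2: 4x^2 + (16/3)x + 16/9
image of x^3: -8x^3 - 16x^2 - (32/3)x - 64/27
image of x^4: 16x^4 + (128/3)x^3 + (128/3)x^2 + (512/27)x + 256/81
image of x^5: -32x^5 - (320/3)x^4 - (1280/9)x^3 - (2560/27)x^2 - (2560/81)x - 1024/243
the matrix is upper triangular; its diagonal is (1, -2, 4, -8, 16, -32)
for a triangular matrix the eigenvalues are the diagonal entries, with algebraic multiplicity their repetition count


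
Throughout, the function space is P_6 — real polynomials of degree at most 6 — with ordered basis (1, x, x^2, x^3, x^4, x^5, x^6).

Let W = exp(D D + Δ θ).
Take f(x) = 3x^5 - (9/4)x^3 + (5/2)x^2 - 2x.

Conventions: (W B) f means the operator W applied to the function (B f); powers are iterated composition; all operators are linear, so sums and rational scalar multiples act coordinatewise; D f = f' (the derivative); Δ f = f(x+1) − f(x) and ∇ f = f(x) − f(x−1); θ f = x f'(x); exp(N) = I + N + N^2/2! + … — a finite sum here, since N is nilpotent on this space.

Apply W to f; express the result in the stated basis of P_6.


order-1 term: 75x^4 + 210x^3 + (519/4)x^2 + (205/4)x + 65/4
order-2 term: 600x^3 + 2295x^2 + (4869/2)x + 6001/8
order-3 term: 1800x^2 + 6060x + 8943/2
order-4 term: 1800x + 3315
order-5 term: 360
the series for exp(D D + Δ θ) f terminates at order 5
exp(D D + Δ θ) f = 3x^5 + 75x^4 + (3231/4)x^3 + (16909/4)x^2 + (41375/4)x + 71303/8

the result is g(x) = 3x^5 + 75x^4 + (3231/4)x^3 + (16909/4)x^2 + (41375/4)x + 71303/8


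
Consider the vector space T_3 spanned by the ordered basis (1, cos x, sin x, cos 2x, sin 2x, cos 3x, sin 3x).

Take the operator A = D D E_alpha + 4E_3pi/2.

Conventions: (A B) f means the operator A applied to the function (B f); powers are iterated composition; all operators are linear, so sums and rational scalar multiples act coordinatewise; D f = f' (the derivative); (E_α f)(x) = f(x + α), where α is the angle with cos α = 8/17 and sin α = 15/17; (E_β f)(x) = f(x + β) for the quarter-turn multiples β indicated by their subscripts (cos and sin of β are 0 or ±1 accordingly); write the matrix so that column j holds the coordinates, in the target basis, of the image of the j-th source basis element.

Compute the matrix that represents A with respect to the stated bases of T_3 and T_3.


image of 1: 4
image of cos x: -(8/17)cos x + (83/17)sin x
image of sin x: -(83/17)cos x - (8/17)sin x
image of cos 2x: -(512/289)cos 2x + (960/289)sin 2x
image of sin 2x: -(960/289)cos 2x - (512/289)sin 2x
image of cos 3x: (43992/4913)cos 3x - (24107/4913)sin 3x
image of sin 3x: (24107/4913)cos 3x + (43992/4913)sin 3x
each image's coordinates form column j of the matrix

the matrix is [[4, 0, 0, 0, 0, 0, 0]; [0, -8/17, -83/17, 0, 0, 0, 0]; [0, 83/17, -8/17, 0, 0, 0, 0]; [0, 0, 0, -512/289, -960/289, 0, 0]; [0, 0, 0, 960/289, -512/289, 0, 0]; [0, 0, 0, 0, 0, 43992/4913, 24107/4913]; [0, 0, 0, 0, 0, -24107/4913, 43992/4913]] (rows listed top to bottom)


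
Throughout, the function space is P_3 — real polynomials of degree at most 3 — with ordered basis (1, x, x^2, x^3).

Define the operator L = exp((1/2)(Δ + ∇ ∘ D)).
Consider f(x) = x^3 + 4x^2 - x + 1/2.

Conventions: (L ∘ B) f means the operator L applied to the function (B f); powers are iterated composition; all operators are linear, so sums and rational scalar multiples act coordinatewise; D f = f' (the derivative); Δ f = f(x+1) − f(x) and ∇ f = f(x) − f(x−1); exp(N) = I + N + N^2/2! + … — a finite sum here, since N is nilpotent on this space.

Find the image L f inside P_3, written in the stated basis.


the result is g(x) = x^3 + (11/2)x^2 + (33/4)x + 67/8

order-1 term: (3/2)x^2 + (17/2)x + 9/2
order-2 term: (3/4)x + 13/4
order-3 term: 1/8
the series for exp((1/2)(Δ + ∇ ∘ D)) f terminates at order 3
exp((1/2)(Δ + ∇ ∘ D)) f = x^3 + (11/2)x^2 + (33/4)x + 67/8


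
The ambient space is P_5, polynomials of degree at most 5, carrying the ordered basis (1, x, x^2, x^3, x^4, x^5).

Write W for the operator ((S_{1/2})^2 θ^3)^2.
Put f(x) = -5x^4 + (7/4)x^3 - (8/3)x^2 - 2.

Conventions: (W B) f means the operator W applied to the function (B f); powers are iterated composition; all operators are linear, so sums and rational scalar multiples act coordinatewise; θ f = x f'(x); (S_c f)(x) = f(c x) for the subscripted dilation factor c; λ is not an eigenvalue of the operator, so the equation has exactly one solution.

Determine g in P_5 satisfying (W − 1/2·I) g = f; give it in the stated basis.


the result is g(x) = (80/7)x^4 - (7168/1319)x^3 + (32/3)x^2 + 4

write g with unknown coordinates in the stated basis and equate coefficients in (W − 1/2·I) g = f
solving from the highest basis element down gives g = (80/7)x^4 - (7168/1319)x^3 + (32/3)x^2 + 4
check: W g = (5/7)x^4 - (5103/5276)x^3 + (8/3)x^2
so W g − 1/2·g = -5x^4 + (7/4)x^3 - (8/3)x^2 - 2 = f ✓


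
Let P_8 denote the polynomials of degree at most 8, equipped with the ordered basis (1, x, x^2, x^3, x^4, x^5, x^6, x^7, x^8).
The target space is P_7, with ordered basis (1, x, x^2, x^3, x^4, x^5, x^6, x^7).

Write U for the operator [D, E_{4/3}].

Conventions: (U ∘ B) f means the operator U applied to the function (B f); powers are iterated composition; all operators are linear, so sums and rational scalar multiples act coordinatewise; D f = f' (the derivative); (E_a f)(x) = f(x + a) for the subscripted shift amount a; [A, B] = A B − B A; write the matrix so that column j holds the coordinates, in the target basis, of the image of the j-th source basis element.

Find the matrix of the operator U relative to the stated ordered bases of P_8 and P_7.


the matrix is [[0, 0, 0, 0, 0, 0, 0, 0, 0]; [0, 0, 0, 0, 0, 0, 0, 0, 0]; [0, 0, 0, 0, 0, 0, 0, 0, 0]; [0, 0, 0, 0, 0, 0, 0, 0, 0]; [0, 0, 0, 0, 0, 0, 0, 0, 0]; [0, 0, 0, 0, 0, 0, 0, 0, 0]; [0, 0, 0, 0, 0, 0, 0, 0, 0]; [0, 0, 0, 0, 0, 0, 0, 0, 0]] (rows listed top to bottom)

image of 1: 0
image of x: 0
image of x^2: 0
image of x^3: 0
image of x^4: 0
image of x^5: 0
image of x^6: 0
image of x^7: 0
image of x^8: 0
each image's coordinates form column j of the matrix


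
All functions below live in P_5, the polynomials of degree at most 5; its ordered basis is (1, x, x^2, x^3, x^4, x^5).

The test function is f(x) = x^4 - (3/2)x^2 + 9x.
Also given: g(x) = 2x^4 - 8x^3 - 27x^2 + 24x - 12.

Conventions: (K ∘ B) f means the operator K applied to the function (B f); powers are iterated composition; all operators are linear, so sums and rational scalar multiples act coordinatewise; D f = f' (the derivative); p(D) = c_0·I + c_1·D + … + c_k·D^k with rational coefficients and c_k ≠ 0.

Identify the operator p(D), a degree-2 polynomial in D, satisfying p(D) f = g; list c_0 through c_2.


D^0 f = x^4 - (3/2)x^2 + 9x
D^1 f = 4x^3 - 3x + 9
D^2 f = 12x^2 - 3
matching coefficients of g against c_0 f + c_1 Df + … from the top degree down determines the c_i
solution: c_0 = 2, c_1 = -2, c_2 = -2

c_0 = 2, c_1 = -2, c_2 = -2


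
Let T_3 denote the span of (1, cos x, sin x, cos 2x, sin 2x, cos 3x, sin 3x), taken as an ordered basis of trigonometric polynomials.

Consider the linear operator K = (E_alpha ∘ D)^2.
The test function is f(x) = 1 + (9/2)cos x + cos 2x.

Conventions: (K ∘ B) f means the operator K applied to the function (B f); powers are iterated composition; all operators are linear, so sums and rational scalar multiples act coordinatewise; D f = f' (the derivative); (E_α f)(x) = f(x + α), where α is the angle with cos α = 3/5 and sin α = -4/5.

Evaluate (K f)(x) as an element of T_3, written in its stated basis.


the image equals g(x) = (63/50)cos x - (108/25)sin x + (2108/625)cos 2x + (1344/625)sin 2x

D f = -(9/2)sin x - 2sin 2x
E_alpha D f = (18/5)cos x - (27/10)sin x + (48/25)cos 2x + (14/25)sin 2x
D (E_alpha ∘ D) f = -(27/10)cos x - (18/5)sin x + (28/25)cos 2x - (96/25)sin 2x
E_alpha D (E_alpha ∘ D) f = (63/50)cos x - (108/25)sin x + (2108/625)cos 2x + (1344/625)sin 2x


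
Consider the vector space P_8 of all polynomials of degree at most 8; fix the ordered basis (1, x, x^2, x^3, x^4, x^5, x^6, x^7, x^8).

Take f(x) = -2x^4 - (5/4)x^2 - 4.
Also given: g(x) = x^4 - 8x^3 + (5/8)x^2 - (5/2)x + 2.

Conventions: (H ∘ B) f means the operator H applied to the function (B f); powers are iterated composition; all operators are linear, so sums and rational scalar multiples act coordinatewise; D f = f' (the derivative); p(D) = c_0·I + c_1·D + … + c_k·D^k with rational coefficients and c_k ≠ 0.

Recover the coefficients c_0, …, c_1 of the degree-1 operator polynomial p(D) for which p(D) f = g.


D^0 f = -2x^4 - (5/4)x^2 - 4
D^1 f = -8x^3 - (5/2)x
matching coefficients of g against c_0 f + c_1 Df + … from the top degree down determines the c_i
solution: c_0 = -1/2, c_1 = 1

c_0 = -1/2, c_1 = 1
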